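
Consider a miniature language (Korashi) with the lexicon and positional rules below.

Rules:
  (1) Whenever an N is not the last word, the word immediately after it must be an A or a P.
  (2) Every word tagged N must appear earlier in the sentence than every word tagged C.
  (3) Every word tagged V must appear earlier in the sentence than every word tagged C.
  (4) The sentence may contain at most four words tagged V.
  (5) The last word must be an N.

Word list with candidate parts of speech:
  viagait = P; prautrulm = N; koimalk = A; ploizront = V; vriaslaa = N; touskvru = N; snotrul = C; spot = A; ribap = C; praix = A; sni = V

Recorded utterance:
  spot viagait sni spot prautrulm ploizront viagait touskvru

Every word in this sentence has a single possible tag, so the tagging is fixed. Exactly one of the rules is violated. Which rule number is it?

1

Fixed tagging: A P V A N V P N.
Rule check: R1 fails, R2 ok, R3 ok, R4 ok, R5 ok.
Only rule 1 fails.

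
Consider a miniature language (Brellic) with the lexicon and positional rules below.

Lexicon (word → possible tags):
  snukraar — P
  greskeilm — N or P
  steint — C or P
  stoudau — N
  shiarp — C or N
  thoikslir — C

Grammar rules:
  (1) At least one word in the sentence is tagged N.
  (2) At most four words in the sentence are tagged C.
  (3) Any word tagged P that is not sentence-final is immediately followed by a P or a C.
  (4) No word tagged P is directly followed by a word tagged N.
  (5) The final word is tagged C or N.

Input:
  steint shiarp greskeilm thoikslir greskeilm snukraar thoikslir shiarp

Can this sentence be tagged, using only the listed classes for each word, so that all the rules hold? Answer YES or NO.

YES

Candidates per position — 1:steint {C,P}; 2:shiarp {C,N}; 3:greskeilm {N,P}; 4:thoikslir {C}; 5:greskeilm {N,P}; 6:snukraar {P}; 7:thoikslir {C}; 8:shiarp {C,N}.
One satisfying assignment: P C N C P P C N.
Check: rule 1 ✓; rule 2 ✓; rule 3 ✓; rule 4 ✓; rule 5 ✓.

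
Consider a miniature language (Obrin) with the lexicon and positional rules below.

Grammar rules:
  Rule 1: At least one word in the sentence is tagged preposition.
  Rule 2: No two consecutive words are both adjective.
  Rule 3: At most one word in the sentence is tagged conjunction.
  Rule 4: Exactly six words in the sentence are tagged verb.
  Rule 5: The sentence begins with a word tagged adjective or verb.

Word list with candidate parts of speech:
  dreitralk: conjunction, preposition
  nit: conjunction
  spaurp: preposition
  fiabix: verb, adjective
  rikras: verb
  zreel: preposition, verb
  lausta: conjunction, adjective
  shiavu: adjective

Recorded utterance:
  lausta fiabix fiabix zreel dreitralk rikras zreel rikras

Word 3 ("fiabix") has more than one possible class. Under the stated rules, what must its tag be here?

verb

Candidates per position — 1:lausta {conjunction,adjective}; 2:fiabix {verb,adjective}; 3:fiabix {verb,adjective}; 4:zreel {preposition,verb}; 5:dreitralk {conjunction,preposition}; 6:rikras {verb}; 7:zreel {preposition,verb}; 8:rikras {verb}.
If word 1 were conjunction, no tagging could satisfy rule 5; so word 1 is adjective.
If word 2 were adjective, no tagging could satisfy rule 2; so word 2 is verb.
If word 3 were adjective, no tagging could satisfy rule 4; so word 3 is verb.
If word 4 were preposition, no tagging could satisfy rule 4; so word 4 is verb.
If word 7 were preposition, no tagging could satisfy rule 4; so word 7 is verb.
If word 5 were conjunction, no tagging could satisfy rule 1; so word 5 is preposition.
So the tagging must be: adjective verb verb verb preposition verb verb verb.
Checking: rule 1 ok; rule 2 ok; rule 3 ok; rule 4 ok; rule 5 ok.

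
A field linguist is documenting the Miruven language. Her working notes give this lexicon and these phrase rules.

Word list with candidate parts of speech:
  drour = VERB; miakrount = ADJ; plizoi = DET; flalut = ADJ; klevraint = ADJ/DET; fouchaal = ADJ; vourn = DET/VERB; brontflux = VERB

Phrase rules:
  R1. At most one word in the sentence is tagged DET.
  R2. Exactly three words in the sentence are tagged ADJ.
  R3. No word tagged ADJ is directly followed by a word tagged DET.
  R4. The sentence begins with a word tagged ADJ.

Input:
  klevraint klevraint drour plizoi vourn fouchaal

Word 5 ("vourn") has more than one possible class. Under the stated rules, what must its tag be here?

VERB

Candidates per position — 1:klevraint {ADJ,DET}; 2:klevraint {ADJ,DET}; 3:drour {VERB}; 4:plizoi {DET}; 5:vourn {DET,VERB}; 6:fouchaal {ADJ}.
Position 1: DET is ruled out by rule 1; that leaves ADJ.
Position 2: DET is ruled out by rule 1; that leaves ADJ.
Position 5: DET is ruled out by rule 1; that leaves VERB.
That leaves exactly one tagging: ADJ ADJ VERB DET VERB ADJ.
Checking: rule 1 ok; rule 2 ok; rule 3 ok; rule 4 ok.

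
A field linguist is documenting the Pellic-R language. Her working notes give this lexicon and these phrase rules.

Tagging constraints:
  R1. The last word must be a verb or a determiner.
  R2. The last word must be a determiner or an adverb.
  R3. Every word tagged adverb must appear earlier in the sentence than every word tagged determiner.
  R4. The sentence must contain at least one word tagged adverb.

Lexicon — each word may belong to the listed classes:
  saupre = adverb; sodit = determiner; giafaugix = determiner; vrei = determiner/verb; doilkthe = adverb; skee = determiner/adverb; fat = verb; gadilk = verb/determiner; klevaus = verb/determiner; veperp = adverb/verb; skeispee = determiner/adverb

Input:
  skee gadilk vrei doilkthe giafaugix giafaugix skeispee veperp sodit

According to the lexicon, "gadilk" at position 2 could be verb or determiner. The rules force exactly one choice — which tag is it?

Candidates per position — 1:skee {determiner,adverb}; 2:gadilk {verb,determiner}; 3:vrei {determiner,verb}; 4:doilkthe {adverb}; 5:giafaugix {determiner}; 6:giafaugix {determiner}; 7:skeispee {determiner,adverb}; 8:veperp {adverb,verb}; 9:sodit {determiner}.
Position 1: tagging it determiner would leave rule 3 unsatisfiable, so it must be adverb.
Position 2: tagging it determiner would leave rule 3 unsatisfiable, so it must be verb.
Position 3: tagging it determiner would leave rule 3 unsatisfiable, so it must be verb.
Position 7: tagging it adverb would leave rule 3 unsatisfiable, so it must be determiner.
Position 8: tagging it adverb would leave rule 3 unsatisfiable, so it must be verb.
The unique satisfying tagging is: adverb verb verb adverb determiner determiner determiner verb determiner.
Verifying each rule — rule 1 holds; rule 2 holds; rule 3 holds; rule 4 holds.

verb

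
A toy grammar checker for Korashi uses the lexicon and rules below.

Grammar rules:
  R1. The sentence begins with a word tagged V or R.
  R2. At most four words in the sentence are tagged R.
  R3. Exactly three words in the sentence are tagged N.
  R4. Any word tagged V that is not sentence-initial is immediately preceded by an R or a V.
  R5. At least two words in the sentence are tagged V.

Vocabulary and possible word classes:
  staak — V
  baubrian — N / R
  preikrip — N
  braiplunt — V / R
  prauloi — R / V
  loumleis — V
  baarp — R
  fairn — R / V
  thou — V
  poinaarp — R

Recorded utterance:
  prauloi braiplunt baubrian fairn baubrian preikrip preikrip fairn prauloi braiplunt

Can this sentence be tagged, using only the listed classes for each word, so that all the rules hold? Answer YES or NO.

YES

Candidates per position — 1:prauloi {R,V}; 2:braiplunt {V,R}; 3:baubrian {N,R}; 4:fairn {R,V}; 5:baubrian {N,R}; 6:preikrip {N}; 7:preikrip {N}; 8:fairn {R,V}; 9:prauloi {R,V}; 10:braiplunt {V,R}.
One satisfying assignment: V V R V N N N R R V.
Verifying each rule — rule 1 ✓; rule 2 ✓; rule 3 ✓; rule 4 ✓; rule 5 ✓.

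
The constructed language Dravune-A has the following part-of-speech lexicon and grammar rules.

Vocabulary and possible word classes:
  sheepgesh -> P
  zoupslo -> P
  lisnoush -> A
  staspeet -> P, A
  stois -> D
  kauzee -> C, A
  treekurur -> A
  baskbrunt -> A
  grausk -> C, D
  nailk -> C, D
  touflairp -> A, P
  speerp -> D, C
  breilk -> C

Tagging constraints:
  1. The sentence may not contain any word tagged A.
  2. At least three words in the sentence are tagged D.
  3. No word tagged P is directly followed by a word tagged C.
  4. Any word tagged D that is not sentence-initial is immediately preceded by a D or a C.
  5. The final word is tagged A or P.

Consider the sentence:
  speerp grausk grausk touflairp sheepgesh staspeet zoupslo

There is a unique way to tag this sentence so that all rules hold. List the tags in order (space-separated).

D D D P P P P

Candidates per position — 1:speerp {D,C}; 2:grausk {C,D}; 3:grausk {C,D}; 4:touflairp {A,P}; 5:sheepgesh {P}; 6:staspeet {P,A}; 7:zoupslo {P}.
Position 1: C is ruled out by rule 2; that leaves D.
Position 2: C is ruled out by rule 2; that leaves D.
Position 3: C is ruled out by rule 2; that leaves D.
Position 4: A is ruled out by rule 1; that leaves P.
Position 6: A is ruled out by rule 1; that leaves P.
So the tagging must be: D D D P P P P.
Check: rule 1 satisfied; rule 2 satisfied; rule 3 satisfied; rule 4 satisfied; rule 5 satisfied.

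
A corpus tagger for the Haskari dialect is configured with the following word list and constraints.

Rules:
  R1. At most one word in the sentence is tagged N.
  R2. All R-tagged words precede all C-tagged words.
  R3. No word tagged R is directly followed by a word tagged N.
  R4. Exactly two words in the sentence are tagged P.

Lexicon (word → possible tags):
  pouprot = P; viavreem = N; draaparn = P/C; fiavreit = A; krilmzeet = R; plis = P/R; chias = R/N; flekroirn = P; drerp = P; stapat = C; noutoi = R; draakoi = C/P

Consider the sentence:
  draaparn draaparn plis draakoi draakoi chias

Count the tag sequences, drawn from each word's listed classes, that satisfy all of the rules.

Candidates per position — 1:draaparn {P,C}; 2:draaparn {P,C}; 3:plis {P,R}; 4:draakoi {C,P}; 5:draakoi {C,P}; 6:chias {R,N}.
There are 64 candidate sequences in total.
The sequences that satisfy every rule: P P R C C N; P C P C C N; C P P C C N; C C P C P N; C C P P C N.
Count = 5.

5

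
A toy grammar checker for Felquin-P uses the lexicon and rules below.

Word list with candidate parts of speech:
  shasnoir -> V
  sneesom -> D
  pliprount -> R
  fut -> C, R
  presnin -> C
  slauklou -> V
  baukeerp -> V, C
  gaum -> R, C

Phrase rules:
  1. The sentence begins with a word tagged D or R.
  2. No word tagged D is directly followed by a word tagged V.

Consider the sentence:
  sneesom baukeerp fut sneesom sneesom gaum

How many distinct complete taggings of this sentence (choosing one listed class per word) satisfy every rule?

4

Candidates per position — 1:sneesom {D}; 2:baukeerp {V,C}; 3:fut {C,R}; 4:sneesom {D}; 5:sneesom {D}; 6:gaum {R,C}.
There are 8 candidate sequences in total.
The sequences that satisfy every rule: D C C D D R; D C C D D C; D C R D D R; D C R D D C.
Count = 4.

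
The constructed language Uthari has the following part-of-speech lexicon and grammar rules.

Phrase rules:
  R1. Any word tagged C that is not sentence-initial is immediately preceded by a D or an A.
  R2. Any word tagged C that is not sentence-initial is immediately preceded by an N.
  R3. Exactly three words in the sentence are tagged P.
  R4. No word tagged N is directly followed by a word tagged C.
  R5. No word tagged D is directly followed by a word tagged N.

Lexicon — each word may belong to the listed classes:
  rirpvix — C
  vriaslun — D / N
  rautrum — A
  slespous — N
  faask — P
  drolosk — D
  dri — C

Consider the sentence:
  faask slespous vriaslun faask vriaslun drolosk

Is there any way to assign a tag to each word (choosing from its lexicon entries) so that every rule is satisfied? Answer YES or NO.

Candidates per position — 1:faask {P}; 2:slespous {N}; 3:vriaslun {D,N}; 4:faask {P}; 5:vriaslun {D,N}; 6:drolosk {D}.
Rule 3 cannot be satisfied by any choice of tags from the lexicon.
So there is no consistent tagging.

NO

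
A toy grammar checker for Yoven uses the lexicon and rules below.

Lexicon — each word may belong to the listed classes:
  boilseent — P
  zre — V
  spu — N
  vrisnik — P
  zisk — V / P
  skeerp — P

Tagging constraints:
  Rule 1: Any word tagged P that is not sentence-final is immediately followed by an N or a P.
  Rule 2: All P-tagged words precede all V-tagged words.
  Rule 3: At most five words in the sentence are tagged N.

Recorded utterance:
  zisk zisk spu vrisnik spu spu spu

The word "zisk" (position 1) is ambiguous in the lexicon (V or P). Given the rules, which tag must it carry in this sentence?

P

Candidates per position — 1:zisk {V,P}; 2:zisk {V,P}; 3:spu {N}; 4:vrisnik {P}; 5:spu {N}; 6:spu {N}; 7:spu {N}.
Word 1 cannot be V — rule 2 would then fail for every completion. It is P.
Word 2 cannot be V — rule 1 would then fail for every completion. It is P.
The unique satisfying tagging is: P P N P N N N.
Verifying each rule — rule 1 ✓; rule 2 ✓; rule 3 ✓.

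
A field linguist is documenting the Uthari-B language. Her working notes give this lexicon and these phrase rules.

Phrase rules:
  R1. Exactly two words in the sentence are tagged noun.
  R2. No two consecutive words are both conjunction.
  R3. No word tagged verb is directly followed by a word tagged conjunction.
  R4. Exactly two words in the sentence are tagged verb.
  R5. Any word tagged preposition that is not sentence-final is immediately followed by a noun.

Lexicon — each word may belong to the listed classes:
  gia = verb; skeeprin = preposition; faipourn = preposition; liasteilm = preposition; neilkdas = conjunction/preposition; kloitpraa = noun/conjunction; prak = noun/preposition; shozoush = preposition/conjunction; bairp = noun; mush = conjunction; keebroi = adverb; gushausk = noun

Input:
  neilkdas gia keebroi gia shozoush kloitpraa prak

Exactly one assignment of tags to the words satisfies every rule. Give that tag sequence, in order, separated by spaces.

conjunction verb adverb verb preposition noun noun

Candidates per position — 1:neilkdas {conjunction,preposition}; 2:gia {verb}; 3:keebroi {adverb}; 4:gia {verb}; 5:shozoush {preposition,conjunction}; 6:kloitpraa {noun,conjunction}; 7:prak {noun,preposition}.
Position 1: preposition is ruled out by rule 5; that leaves conjunction.
Position 5: conjunction is ruled out by rule 3; that leaves preposition.
Position 6: conjunction is ruled out by rule 1; that leaves noun.
Position 7: preposition is ruled out by rule 1; that leaves noun.
So the tagging must be: conjunction verb adverb verb preposition noun noun.
Rule-by-rule: rule 1 holds; rule 2 holds; rule 3 holds; rule 4 holds; rule 5 holds.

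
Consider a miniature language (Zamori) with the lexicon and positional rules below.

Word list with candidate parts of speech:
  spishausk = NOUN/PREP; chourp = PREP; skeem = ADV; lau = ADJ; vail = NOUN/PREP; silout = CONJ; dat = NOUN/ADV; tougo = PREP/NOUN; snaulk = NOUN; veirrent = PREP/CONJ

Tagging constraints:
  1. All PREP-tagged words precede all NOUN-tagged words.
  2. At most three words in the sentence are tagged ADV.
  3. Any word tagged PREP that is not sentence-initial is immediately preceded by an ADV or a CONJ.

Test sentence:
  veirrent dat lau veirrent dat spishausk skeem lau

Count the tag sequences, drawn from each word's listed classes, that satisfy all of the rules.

Candidates per position — 1:veirrent {PREP,CONJ}; 2:dat {NOUN,ADV}; 3:lau {ADJ}; 4:veirrent {PREP,CONJ}; 5:dat {NOUN,ADV}; 6:spishausk {NOUN,PREP}; 7:skeem {ADV}; 8:lau {ADJ}.
There are 32 candidate sequences in total.
Checking each against the rules leaves 10 sequences.
Count = 10.

10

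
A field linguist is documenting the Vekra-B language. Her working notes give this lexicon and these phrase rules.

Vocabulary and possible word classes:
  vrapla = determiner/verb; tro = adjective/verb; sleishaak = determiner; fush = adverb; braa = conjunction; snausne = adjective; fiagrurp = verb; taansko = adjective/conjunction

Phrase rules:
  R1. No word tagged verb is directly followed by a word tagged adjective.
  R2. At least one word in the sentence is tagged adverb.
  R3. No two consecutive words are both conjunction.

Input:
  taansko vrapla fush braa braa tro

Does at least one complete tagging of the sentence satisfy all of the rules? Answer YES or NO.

Candidates per position — 1:taansko {adjective,conjunction}; 2:vrapla {determiner,verb}; 3:fush {adverb}; 4:braa {conjunction}; 5:braa {conjunction}; 6:tro {adjective,verb}.
Rule 3 cannot be satisfied by any choice of tags from the lexicon.
So there is no consistent tagging.

NO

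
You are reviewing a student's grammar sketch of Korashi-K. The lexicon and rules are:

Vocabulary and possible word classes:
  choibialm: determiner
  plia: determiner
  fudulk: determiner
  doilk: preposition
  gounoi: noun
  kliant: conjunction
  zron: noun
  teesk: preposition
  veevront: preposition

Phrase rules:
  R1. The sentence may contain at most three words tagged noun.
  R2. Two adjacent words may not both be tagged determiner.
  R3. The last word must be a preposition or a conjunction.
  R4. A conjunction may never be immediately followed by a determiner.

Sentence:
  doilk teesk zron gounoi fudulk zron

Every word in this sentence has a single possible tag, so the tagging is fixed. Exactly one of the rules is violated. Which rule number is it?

3

Fixed tagging: preposition preposition noun noun determiner noun.
Applying the rules: R1 holds, R2 holds, R3 violated, R4 holds.
Only rule 3 fails.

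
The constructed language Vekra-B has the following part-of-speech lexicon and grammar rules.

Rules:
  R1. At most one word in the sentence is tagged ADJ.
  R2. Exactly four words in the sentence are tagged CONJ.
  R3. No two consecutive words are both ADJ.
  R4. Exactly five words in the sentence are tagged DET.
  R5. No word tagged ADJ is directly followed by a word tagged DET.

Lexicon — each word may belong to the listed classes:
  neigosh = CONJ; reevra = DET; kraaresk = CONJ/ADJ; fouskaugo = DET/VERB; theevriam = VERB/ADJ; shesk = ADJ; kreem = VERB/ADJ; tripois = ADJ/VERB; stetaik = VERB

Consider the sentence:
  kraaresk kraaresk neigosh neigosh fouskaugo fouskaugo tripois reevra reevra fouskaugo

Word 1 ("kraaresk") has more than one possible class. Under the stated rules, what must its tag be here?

CONJ

Candidates per position — 1:kraaresk {CONJ,ADJ}; 2:kraaresk {CONJ,ADJ}; 3:neigosh {CONJ}; 4:neigosh {CONJ}; 5:fouskaugo {DET,VERB}; 6:fouskaugo {DET,VERB}; 7:tripois {ADJ,VERB}; 8:reevra {DET}; 9:reevra {DET}; 10:fouskaugo {DET,VERB}.
Position 1: ADJ is ruled out by rule 2; that leaves CONJ.
Position 2: ADJ is ruled out by rule 2; that leaves CONJ.
Position 5: VERB is ruled out by rule 4; that leaves DET.
Position 6: VERB is ruled out by rule 4; that leaves DET.
Position 7: ADJ is ruled out by rule 5; that leaves VERB.
Position 10: VERB is ruled out by rule 4; that leaves DET.
The only consistent sequence is: CONJ CONJ CONJ CONJ DET DET VERB DET DET DET.
Verifying each rule — rule 1 ✓; rule 2 ✓; rule 3 ✓; rule 4 ✓; rule 5 ✓.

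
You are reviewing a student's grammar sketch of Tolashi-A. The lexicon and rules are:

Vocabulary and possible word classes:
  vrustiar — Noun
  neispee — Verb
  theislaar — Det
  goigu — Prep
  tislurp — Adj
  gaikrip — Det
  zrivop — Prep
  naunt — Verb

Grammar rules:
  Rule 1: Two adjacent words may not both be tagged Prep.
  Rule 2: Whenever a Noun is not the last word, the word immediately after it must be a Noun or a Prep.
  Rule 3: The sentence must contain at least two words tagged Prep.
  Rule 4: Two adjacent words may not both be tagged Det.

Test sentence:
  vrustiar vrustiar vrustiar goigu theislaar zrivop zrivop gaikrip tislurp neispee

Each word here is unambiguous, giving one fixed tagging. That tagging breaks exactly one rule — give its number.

1

Fixed tagging: Noun Noun Noun Prep Det Prep Prep Det Adj Verb.
Checking each rule: R1 fail, R2 pass, R3 pass, R4 pass.
Only rule 1 fails.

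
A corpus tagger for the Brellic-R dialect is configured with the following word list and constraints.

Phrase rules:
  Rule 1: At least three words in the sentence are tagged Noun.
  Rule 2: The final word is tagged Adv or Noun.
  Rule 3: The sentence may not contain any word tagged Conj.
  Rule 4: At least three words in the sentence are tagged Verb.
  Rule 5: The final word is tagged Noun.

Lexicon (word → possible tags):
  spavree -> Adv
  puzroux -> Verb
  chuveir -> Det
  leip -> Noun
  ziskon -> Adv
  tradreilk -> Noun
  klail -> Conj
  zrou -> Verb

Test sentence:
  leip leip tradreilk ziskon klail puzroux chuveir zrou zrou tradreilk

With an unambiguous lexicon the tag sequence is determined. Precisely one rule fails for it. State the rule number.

Fixed tagging: Noun Noun Noun Adv Conj Verb Det Verb Verb Noun.
Checking each rule: R1 holds, R2 holds, R3 violated, R4 holds, R5 holds.
Only rule 3 fails.

3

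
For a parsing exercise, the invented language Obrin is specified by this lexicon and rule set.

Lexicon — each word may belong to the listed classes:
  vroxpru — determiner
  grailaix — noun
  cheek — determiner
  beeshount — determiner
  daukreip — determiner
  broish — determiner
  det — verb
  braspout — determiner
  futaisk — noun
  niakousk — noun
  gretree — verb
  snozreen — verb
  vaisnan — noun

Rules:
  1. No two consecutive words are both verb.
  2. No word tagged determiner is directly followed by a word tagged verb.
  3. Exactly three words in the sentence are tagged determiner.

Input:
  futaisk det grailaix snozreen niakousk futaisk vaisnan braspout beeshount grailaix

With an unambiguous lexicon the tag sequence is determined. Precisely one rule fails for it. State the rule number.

Fixed tagging: noun verb noun verb noun noun noun determiner determiner noun.
Rule check: R1 pass, R2 pass, R3 fail.
Only rule 3 fails.

3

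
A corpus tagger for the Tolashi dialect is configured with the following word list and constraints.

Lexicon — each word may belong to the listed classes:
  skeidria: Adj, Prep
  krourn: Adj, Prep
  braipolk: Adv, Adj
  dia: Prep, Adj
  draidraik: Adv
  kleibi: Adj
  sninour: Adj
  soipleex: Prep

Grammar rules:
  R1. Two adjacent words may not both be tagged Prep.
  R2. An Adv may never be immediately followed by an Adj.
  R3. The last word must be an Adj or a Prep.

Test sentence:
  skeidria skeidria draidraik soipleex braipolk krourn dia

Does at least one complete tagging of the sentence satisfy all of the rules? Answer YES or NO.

Candidates per position — 1:skeidria {Adj,Prep}; 2:skeidria {Adj,Prep}; 3:draidraik {Adv}; 4:soipleex {Prep}; 5:braipolk {Adv,Adj}; 6:krourn {Adj,Prep}; 7:dia {Prep,Adj}.
One satisfying assignment: Adj Prep Adv Prep Adv Prep Adj.
Verifying each rule — rule 1 ok; rule 2 ok; rule 3 ok.

YES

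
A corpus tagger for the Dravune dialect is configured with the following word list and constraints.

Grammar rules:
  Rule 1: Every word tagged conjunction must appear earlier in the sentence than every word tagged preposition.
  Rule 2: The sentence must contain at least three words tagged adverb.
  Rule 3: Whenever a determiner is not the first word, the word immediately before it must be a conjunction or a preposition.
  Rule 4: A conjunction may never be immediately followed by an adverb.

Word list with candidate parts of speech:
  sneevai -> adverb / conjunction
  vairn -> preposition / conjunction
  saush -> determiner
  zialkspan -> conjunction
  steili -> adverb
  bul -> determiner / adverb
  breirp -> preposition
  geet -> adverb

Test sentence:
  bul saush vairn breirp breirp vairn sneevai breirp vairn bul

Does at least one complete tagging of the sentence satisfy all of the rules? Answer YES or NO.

Candidates per position — 1:bul {determiner,adverb}; 2:saush {determiner}; 3:vairn {preposition,conjunction}; 4:breirp {preposition}; 5:breirp {preposition}; 6:vairn {preposition,conjunction}; 7:sneevai {adverb,conjunction}; 8:breirp {preposition}; 9:vairn {preposition,conjunction}; 10:bul {determiner,adverb}.
Rule 3 cannot be satisfied by any choice of tags from the lexicon.
So there is no consistent tagging.

NO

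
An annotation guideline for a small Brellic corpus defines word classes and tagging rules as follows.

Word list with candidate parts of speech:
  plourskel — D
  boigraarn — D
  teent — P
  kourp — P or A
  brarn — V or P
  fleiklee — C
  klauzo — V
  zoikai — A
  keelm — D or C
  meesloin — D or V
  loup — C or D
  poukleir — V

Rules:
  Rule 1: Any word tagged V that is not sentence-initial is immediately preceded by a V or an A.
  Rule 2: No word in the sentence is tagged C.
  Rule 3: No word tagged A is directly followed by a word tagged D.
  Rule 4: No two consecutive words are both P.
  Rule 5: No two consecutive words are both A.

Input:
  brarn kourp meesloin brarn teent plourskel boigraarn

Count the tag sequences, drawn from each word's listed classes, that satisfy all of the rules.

2

Candidates per position — 1:brarn {V,P}; 2:kourp {P,A}; 3:meesloin {D,V}; 4:brarn {V,P}; 5:teent {P}; 6:plourskel {D}; 7:boigraarn {D}.
There are 16 candidate sequences in total.
The sequences that satisfy every rule: V A V V P D D; P A V V P D D.
Count = 2.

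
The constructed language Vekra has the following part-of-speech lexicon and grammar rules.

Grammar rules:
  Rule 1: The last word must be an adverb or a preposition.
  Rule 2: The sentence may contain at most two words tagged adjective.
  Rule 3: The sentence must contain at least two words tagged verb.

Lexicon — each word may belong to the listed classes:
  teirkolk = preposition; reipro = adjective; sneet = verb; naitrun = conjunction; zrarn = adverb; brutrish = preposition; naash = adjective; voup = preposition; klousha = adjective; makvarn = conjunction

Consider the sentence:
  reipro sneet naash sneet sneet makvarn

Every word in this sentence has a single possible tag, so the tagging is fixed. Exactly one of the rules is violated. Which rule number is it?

1

Fixed tagging: adjective verb adjective verb verb conjunction.
Rule check: R1 fails, R2 ok, R3 ok.
Only rule 1 fails.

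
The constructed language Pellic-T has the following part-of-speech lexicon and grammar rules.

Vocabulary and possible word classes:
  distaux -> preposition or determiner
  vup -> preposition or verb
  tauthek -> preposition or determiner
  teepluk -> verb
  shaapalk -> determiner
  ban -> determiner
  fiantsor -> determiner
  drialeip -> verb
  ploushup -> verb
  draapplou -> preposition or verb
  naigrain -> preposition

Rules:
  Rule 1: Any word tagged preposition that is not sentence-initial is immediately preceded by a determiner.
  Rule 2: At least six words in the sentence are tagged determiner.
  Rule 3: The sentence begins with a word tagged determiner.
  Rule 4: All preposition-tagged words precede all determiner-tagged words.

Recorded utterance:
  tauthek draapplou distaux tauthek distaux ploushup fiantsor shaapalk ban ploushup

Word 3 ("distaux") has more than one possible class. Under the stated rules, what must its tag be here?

Candidates per position — 1:tauthek {preposition,determiner}; 2:draapplou {preposition,verb}; 3:distaux {preposition,determiner}; 4:tauthek {preposition,determiner}; 5:distaux {preposition,determiner}; 6:ploushup {verb}; 7:fiantsor {determiner}; 8:shaapalk {determiner}; 9:ban {determiner}; 10:ploushup {verb}.
Position 1: tagging it preposition would leave rule 3 unsatisfiable, so it must be determiner.
Position 2: tagging it preposition would leave rule 4 unsatisfiable, so it must be verb.
Position 3: tagging it preposition would leave rule 1 unsatisfiable, so it must be determiner.
Position 4: tagging it preposition would leave rule 4 unsatisfiable, so it must be determiner.
Position 5: tagging it preposition would leave rule 4 unsatisfiable, so it must be determiner.
The only consistent sequence is: determiner verb determiner determiner determiner verb determiner determiner determiner verb.
Verifying each rule — rule 1 ok; rule 2 ok; rule 3 ok; rule 4 ok.

determiner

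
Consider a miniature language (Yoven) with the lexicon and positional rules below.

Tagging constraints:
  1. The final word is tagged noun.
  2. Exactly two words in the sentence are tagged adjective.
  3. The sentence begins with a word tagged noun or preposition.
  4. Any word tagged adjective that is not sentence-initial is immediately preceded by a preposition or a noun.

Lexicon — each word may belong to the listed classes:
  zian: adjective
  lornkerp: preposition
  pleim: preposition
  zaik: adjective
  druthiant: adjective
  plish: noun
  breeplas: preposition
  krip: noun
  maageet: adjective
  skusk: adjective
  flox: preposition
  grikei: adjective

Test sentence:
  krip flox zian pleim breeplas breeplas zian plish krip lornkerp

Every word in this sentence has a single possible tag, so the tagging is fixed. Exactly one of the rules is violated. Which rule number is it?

1

Fixed tagging: noun preposition adjective preposition preposition preposition adjective noun noun preposition.
Rule check: R1 fail, R2 pass, R3 pass, R4 pass.
Only rule 1 fails.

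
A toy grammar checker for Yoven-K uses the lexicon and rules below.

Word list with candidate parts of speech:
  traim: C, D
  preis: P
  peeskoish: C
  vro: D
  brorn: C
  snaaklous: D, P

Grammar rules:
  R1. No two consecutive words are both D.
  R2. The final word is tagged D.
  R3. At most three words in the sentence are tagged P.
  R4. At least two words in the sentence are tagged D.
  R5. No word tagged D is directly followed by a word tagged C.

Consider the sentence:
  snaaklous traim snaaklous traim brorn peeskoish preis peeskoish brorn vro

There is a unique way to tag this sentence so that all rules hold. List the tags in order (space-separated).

P D P C C C P C C D

Candidates per position — 1:snaaklous {D,P}; 2:traim {C,D}; 3:snaaklous {D,P}; 4:traim {C,D}; 5:brorn {C}; 6:peeskoish {C}; 7:preis {P}; 8:peeskoish {C}; 9:brorn {C}; 10:vro {D}.
Word 3 cannot be D — rule 5 would then fail for every completion. It is P.
Word 4 cannot be D — rule 5 would then fail for every completion. It is C.
The remaining ambiguous positions (1, 2) are resolved jointly — only one combination satisfies every rule.
That leaves exactly one tagging: P D P C C C P C C D.
Check: rule 1 satisfied; rule 2 satisfied; rule 3 satisfied; rule 4 satisfied; rule 5 satisfied.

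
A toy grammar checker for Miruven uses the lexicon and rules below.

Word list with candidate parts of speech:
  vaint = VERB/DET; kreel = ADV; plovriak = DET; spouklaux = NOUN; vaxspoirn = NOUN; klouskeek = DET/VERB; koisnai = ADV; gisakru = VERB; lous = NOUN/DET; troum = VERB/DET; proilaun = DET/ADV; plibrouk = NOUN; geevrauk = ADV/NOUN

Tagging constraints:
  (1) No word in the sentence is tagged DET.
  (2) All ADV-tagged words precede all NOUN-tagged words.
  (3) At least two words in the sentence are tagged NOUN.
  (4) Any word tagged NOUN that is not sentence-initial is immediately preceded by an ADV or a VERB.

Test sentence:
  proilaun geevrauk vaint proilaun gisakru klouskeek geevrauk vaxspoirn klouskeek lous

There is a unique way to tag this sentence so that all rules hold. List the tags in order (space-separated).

Candidates per position — 1:proilaun {DET,ADV}; 2:geevrauk {ADV,NOUN}; 3:vaint {VERB,DET}; 4:proilaun {DET,ADV}; 5:gisakru {VERB}; 6:klouskeek {DET,VERB}; 7:geevrauk {ADV,NOUN}; 8:vaxspoirn {NOUN}; 9:klouskeek {DET,VERB}; 10:lous {NOUN,DET}.
At position 1, choosing DET makes rule 1 impossible to satisfy; hence ADV.
At position 3, choosing DET makes rule 1 impossible to satisfy; hence VERB.
At position 4, choosing DET makes rule 1 impossible to satisfy; hence ADV.
At position 6, choosing DET makes rule 1 impossible to satisfy; hence VERB.
At position 7, choosing NOUN makes rule 4 impossible to satisfy; hence ADV.
At position 9, choosing DET makes rule 1 impossible to satisfy; hence VERB.
At position 10, choosing DET makes rule 1 impossible to satisfy; hence NOUN.
At position 2, choosing NOUN makes rule 2 impossible to satisfy; hence ADV.
The unique satisfying tagging is: ADV ADV VERB ADV VERB VERB ADV NOUN VERB NOUN.
Check: rule 1 satisfied; rule 2 satisfied; rule 3 satisfied; rule 4 satisfied.

ADV ADV VERB ADV VERB VERB ADV NOUN VERB NOUN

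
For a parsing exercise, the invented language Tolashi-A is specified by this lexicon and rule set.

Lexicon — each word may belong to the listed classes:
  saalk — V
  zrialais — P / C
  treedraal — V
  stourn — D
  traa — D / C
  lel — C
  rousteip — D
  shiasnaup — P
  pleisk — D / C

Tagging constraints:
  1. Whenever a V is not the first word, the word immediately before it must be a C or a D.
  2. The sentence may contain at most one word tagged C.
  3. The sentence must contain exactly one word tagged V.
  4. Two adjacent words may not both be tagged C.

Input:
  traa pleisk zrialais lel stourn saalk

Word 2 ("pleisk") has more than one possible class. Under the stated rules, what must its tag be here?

Candidates per position — 1:traa {D,C}; 2:pleisk {D,C}; 3:zrialais {P,C}; 4:lel {C}; 5:stourn {D}; 6:saalk {V}.
At position 1, choosing C makes rule 2 impossible to satisfy; hence D.
At position 2, choosing C makes rule 2 impossible to satisfy; hence D.
At position 3, choosing C makes rule 2 impossible to satisfy; hence P.
The only consistent sequence is: D D P C D V.
Check: rule 1 ✓; rule 2 ✓; rule 3 ✓; rule 4 ✓.

D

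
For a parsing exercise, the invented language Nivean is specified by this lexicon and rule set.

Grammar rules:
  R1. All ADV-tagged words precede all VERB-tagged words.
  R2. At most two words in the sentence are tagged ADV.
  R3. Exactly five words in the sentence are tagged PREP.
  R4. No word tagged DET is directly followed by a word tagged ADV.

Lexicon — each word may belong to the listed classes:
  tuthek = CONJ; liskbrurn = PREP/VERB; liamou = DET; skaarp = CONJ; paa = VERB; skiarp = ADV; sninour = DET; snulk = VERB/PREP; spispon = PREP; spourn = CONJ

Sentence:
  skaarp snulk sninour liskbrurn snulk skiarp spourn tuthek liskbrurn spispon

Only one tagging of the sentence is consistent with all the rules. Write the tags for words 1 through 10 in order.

Candidates per position — 1:skaarp {CONJ}; 2:snulk {VERB,PREP}; 3:sninour {DET}; 4:liskbrurn {PREP,VERB}; 5:snulk {VERB,PREP}; 6:skiarp {ADV}; 7:spourn {CONJ}; 8:tuthek {CONJ}; 9:liskbrurn {PREP,VERB}; 10:spispon {PREP}.
At position 2, choosing VERB makes rule 1 impossible to satisfy; hence PREP.
At position 4, choosing VERB makes rule 1 impossible to satisfy; hence PREP.
At position 5, choosing VERB makes rule 1 impossible to satisfy; hence PREP.
At position 9, choosing VERB makes rule 3 impossible to satisfy; hence PREP.
That leaves exactly one tagging: CONJ PREP DET PREP PREP ADV CONJ CONJ PREP PREP.
Check: rule 1 ✓; rule 2 ✓; rule 3 ✓; rule 4 ✓.

CONJ PREP DET PREP PREP ADV CONJ CONJ PREP PREP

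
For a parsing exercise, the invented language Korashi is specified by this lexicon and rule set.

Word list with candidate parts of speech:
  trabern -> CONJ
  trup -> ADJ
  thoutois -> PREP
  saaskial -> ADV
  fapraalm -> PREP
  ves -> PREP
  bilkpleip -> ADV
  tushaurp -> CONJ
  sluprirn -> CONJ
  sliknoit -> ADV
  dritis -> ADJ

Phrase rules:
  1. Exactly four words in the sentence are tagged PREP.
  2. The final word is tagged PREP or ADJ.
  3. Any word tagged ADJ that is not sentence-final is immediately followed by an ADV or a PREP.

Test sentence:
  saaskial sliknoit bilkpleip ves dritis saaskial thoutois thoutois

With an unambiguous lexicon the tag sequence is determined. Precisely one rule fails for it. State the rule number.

Fixed tagging: ADV ADV ADV PREP ADJ ADV PREP PREP.
Applying the rules: R1 violated, R2 holds, R3 holds.
Only rule 1 fails.

1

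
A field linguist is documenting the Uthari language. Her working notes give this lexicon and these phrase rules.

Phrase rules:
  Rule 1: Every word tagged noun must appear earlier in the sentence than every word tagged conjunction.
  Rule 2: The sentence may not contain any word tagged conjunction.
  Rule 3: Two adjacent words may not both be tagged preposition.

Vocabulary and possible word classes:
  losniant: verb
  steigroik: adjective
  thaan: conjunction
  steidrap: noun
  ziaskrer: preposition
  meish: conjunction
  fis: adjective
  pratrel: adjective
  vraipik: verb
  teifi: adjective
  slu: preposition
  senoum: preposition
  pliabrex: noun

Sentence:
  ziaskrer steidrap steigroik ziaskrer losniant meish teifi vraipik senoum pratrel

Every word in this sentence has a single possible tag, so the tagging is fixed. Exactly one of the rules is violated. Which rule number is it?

Fixed tagging: preposition noun adjective preposition verb conjunction adjective verb preposition adjective.
Rule check: R1 pass, R2 fail, R3 pass.
Only rule 2 fails.

2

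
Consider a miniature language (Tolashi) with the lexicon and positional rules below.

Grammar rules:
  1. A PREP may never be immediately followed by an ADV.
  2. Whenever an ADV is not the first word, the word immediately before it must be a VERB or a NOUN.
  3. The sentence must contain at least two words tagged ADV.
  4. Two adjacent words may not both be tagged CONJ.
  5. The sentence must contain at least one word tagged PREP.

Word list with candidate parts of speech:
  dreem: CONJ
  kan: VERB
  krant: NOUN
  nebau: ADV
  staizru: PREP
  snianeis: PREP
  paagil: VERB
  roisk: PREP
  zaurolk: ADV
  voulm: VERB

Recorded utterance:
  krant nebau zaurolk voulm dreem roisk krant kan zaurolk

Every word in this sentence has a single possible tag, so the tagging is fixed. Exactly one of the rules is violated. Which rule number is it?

2

Fixed tagging: NOUN ADV ADV VERB CONJ PREP NOUN VERB ADV.
Checking each rule: R1 holds, R2 violated, R3 holds, R4 holds, R5 holds.
Only rule 2 fails.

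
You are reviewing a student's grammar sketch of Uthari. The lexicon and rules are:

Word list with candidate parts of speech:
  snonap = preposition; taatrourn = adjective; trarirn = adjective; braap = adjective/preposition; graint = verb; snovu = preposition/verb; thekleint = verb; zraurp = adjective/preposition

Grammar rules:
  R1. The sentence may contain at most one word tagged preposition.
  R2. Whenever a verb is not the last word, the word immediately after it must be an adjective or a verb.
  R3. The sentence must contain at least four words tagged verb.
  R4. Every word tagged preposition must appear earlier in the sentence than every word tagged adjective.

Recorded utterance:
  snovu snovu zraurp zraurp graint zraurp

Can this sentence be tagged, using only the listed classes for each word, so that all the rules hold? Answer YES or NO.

Candidates per position — 1:snovu {preposition,verb}; 2:snovu {preposition,verb}; 3:zraurp {adjective,preposition}; 4:zraurp {adjective,preposition}; 5:graint {verb}; 6:zraurp {adjective,preposition}.
Rule 3 cannot be satisfied by any choice of tags from the lexicon.
So there is no consistent tagging.

NO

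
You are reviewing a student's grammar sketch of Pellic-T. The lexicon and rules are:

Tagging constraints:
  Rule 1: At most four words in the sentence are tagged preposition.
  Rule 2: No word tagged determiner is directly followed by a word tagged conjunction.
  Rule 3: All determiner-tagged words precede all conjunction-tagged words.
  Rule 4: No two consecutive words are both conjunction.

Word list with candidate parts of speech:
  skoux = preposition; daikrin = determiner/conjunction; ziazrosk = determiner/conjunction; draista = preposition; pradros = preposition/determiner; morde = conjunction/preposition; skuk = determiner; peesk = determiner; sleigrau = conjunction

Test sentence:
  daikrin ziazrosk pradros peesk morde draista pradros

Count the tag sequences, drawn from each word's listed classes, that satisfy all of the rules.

4

Candidates per position — 1:daikrin {determiner,conjunction}; 2:ziazrosk {determiner,conjunction}; 3:pradros {preposition,determiner}; 4:peesk {determiner}; 5:morde {conjunction,preposition}; 6:draista {preposition}; 7:pradros {preposition,determiner}.
There are 32 candidate sequences in total.
The sequences that satisfy every rule: determiner determiner preposition determiner preposition preposition preposition; determiner determiner preposition determiner preposition preposition determiner; determiner determiner determiner determiner preposition preposition preposition; determiner determiner determiner determiner preposition preposition determiner.
Count = 4.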